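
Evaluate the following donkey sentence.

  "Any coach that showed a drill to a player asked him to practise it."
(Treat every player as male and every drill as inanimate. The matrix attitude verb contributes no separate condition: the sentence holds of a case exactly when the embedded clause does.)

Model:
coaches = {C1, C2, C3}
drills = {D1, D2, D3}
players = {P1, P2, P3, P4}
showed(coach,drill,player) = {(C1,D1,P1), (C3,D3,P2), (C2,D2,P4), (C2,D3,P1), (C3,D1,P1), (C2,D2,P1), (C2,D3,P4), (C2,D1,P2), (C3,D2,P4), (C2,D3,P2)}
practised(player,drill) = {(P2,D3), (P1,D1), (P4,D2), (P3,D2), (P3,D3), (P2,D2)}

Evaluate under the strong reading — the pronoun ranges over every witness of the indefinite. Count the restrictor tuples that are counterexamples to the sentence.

"him" takes "a player" as antecedent and "it" takes "a drill"; both are donkey pronouns co-varying with the restrictor.
Strong reading: for every (c,d,p) with showed(c,d,p), practised(p,d).
Restrictor triples: (C1,D1,P1)→practised(P1,D1) ✓  (C2,D1,P2)→practised(P2,D1) ✗  (C2,D2,P1)→practised(P1,D2) ✗  (C2,D2,P4)→practised(P4,D2) ✓  (C2,D3,P1)→practised(P1,D3) ✗  (C2,D3,P2)→practised(P2,D3) ✓  (C2,D3,P4)→practised(P4,D3) ✗  (C3,D1,P1)→practised(P1,D1) ✓  (C3,D2,P4)→practised(P4,D2) ✓  (C3,D3,P2)→practised(P2,D3) ✓
Counterexamples (restrictor triples failing the scope): 4.

4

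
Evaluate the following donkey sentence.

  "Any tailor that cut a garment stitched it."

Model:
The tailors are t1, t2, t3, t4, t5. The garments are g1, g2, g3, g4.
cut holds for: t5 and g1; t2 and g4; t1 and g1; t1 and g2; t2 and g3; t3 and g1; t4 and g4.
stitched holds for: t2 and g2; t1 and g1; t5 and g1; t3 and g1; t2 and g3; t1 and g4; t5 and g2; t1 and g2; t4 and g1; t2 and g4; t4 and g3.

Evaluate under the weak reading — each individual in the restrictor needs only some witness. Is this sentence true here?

"it" takes "a garment" as antecedent — a donkey pronoun bound across the clause boundary.
Weak reading: every tailor t with some cut-garment has at least one cut-garment g such that stitched(t,g).
Per tailor: t1:✓  t2:✓  t3:✓  t4:✗  t5:✓
t4 has no witness among its cut-garments.

False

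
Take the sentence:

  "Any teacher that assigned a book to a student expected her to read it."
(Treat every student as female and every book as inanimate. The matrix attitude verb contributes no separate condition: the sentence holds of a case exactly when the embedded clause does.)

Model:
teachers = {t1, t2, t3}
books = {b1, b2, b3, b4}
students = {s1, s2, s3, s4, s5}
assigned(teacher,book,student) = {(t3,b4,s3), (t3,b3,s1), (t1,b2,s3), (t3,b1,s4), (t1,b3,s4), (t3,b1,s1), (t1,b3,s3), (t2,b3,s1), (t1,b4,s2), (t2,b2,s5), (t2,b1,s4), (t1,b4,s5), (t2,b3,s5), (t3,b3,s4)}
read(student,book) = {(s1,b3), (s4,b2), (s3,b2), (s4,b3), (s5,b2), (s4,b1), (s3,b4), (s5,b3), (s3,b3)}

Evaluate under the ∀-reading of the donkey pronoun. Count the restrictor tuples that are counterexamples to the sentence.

3

"her" takes "a student" as antecedent and "it" takes "a book"; both are donkey pronouns co-varying with the restrictor.
Strong reading: for every (t,b,s) with assigned(t,b,s), read(s,b).
Restrictor triples: (t1,b2,s3)→read(s3,b2) ✓  (t1,b3,s3)→read(s3,b3) ✓  (t1,b3,s4)→read(s4,b3) ✓  (t1,b4,s2)→read(s2,b4) ✗  (t1,b4,s5)→read(s5,b4) ✗  (t2,b1,s4)→read(s4,b1) ✓  (t2,b2,s5)→read(s5,b2) ✓  (t2,b3,s1)→read(s1,b3) ✓  (t2,b3,s5)→read(s5,b3) ✓  (t3,b1,s1)→read(s1,b1) ✗  (t3,b1,s4)→read(s4,b1) ✓  (t3,b3,s1)→read(s1,b3) ✓  (t3,b3,s4)→read(s4,b3) ✓  (t3,b4,s3)→read(s3,b4) ✓
Counterexamples (restrictor triples failing the scope): 3.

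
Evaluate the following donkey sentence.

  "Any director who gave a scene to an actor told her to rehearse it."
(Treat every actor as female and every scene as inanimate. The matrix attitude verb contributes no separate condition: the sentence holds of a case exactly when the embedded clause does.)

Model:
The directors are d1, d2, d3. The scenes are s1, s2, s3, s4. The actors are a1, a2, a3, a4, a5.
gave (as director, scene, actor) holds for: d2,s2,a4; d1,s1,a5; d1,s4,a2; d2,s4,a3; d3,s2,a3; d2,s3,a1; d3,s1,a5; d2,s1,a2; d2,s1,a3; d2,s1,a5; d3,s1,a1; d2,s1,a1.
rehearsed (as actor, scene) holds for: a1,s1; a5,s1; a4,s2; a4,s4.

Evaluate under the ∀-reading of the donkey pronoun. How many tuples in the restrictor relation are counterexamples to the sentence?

6

"her" takes "an actor" as antecedent and "it" takes "a scene"; both are donkey pronouns co-varying with the restrictor.
Strong reading: for every (d,s,a) with gave(d,s,a), rehearsed(a,s).
Restrictor triples: (d1,s1,a5)→rehearsed(a5,s1) ✓  (d1,s4,a2)→rehearsed(a2,s4) ✗  (d2,s1,a1)→rehearsed(a1,s1) ✓  (d2,s1,a2)→rehearsed(a2,s1) ✗  (d2,s1,a3)→rehearsed(a3,s1) ✗  (d2,s1,a5)→rehearsed(a5,s1) ✓  (d2,s2,a4)→rehearsed(a4,s2) ✓  (d2,s3,a1)→rehearsed(a1,s3) ✗  (d2,s4,a3)→rehearsed(a3,s4) ✗  (d3,s1,a1)→rehearsed(a1,s1) ✓  (d3,s1,a5)→rehearsed(a5,s1) ✓  (d3,s2,a3)→rehearsed(a3,s2) ✗
Counterexamples (restrictor triples failing the scope): 6.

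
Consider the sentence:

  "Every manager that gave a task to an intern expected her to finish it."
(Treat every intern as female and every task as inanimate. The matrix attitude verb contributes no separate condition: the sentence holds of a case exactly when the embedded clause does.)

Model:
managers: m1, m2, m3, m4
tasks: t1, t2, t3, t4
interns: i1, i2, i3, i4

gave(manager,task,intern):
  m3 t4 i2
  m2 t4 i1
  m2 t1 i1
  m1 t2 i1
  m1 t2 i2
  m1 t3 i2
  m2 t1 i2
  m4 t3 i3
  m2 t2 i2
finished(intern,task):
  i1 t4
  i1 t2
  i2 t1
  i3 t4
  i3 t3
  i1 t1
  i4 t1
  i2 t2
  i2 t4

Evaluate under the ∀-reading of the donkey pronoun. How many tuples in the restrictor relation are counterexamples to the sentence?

1

"her" takes "an intern" as antecedent and "it" takes "a task"; both are donkey pronouns co-varying with the restrictor.
Strong reading: for every (m,t,i) with gave(m,t,i), finished(i,t).
Restrictor triples: (m1,t2,i1)→finished(i1,t2) ✓  (m1,t2,i2)→finished(i2,t2) ✓  (m1,t3,i2)→finished(i2,t3) ✗  (m2,t1,i1)→finished(i1,t1) ✓  (m2,t1,i2)→finished(i2,t1) ✓  (m2,t2,i2)→finished(i2,t2) ✓  (m2,t4,i1)→finished(i1,t4) ✓  (m3,t4,i2)→finished(i2,t4) ✓  (m4,t3,i3)→finished(i3,t3) ✓
Counterexamples (restrictor triples failing the scope): 1.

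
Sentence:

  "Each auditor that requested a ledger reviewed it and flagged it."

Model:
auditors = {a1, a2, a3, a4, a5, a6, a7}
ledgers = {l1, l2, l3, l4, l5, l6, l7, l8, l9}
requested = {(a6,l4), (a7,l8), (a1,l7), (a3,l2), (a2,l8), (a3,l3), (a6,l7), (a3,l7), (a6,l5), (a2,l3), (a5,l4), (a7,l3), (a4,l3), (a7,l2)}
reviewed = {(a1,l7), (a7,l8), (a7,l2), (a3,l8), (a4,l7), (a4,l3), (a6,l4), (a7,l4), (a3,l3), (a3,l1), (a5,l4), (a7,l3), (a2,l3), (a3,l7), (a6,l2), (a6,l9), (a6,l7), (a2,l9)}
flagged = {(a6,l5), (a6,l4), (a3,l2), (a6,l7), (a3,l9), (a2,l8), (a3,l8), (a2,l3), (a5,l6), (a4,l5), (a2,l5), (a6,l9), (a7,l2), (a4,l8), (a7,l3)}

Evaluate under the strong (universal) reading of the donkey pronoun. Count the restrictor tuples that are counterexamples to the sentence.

9

"it" takes "a ledger" as antecedent — a donkey pronoun bound across the clause boundary.
Strong reading: for every (a,l) with requested(a,l), reviewed(a,l) ∧ flagged(a,l).
Restrictor pairs: (a1,l7) ✗  (a2,l3) ✓  (a2,l8) ✗  (a3,l2) ✗  (a3,l3) ✗  (a3,l7) ✗  (a4,l3) ✗  (a5,l4) ✗  (a6,l4) ✓  (a6,l5) ✗  (a6,l7) ✓  (a7,l2) ✓  (a7,l3) ✓  (a7,l8) ✗
Counterexamples (restrictor pairs failing the scope): 9.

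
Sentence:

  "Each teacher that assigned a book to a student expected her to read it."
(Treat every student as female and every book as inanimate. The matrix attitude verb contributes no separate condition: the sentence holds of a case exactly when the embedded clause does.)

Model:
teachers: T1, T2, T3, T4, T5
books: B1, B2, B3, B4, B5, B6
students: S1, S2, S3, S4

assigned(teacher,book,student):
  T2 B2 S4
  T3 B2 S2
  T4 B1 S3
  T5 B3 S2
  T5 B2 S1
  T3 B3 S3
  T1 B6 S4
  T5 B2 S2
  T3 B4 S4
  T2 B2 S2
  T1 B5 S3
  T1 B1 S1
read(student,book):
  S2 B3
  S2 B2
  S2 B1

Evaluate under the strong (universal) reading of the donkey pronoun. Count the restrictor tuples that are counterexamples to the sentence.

8

"her" takes "a student" as antecedent and "it" takes "a book"; both are donkey pronouns co-varying with the restrictor.
Strong reading: for every (t,b,s) with assigned(t,b,s), read(s,b).
Restrictor triples: (T1,B1,S1)→read(S1,B1) ✗  (T1,B5,S3)→read(S3,B5) ✗  (T1,B6,S4)→read(S4,B6) ✗  (T2,B2,S2)→read(S2,B2) ✓  (T2,B2,S4)→read(S4,B2) ✗  (T3,B2,S2)→read(S2,B2) ✓  (T3,B3,S3)→read(S3,B3) ✗  (T3,B4,S4)→read(S4,B4) ✗  (T4,B1,S3)→read(S3,B1) ✗  (T5,B2,S1)→read(S1,B2) ✗  (T5,B2,S2)→read(S2,B2) ✓  (T5,B3,S2)→read(S2,B3) ✓
Counterexamples (restrictor triples failing the scope): 8.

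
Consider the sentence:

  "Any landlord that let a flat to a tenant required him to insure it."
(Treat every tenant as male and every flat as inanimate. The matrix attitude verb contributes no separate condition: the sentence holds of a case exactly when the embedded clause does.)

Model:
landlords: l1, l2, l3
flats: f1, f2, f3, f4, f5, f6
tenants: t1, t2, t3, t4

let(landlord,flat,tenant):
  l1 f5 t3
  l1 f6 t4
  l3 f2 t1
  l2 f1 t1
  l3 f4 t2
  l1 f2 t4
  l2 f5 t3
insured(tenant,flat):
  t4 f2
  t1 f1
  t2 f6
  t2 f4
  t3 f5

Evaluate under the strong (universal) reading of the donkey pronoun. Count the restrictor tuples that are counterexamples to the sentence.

2

"him" takes "a tenant" as antecedent and "it" takes "a flat"; both are donkey pronouns co-varying with the restrictor.
Strong reading: for every (l,f,t) with let(l,f,t), insured(t,f).
Restrictor triples: (l1,f2,t4)→insured(t4,f2) ✓  (l1,f5,t3)→insured(t3,f5) ✓  (l1,f6,t4)→insured(t4,f6) ✗  (l2,f1,t1)→insured(t1,f1) ✓  (l2,f5,t3)→insured(t3,f5) ✓  (l3,f2,t1)→insured(t1,f2) ✗  (l3,f4,t2)→insured(t2,f4) ✓
Counterexamples (restrictor triples failing the scope): 2.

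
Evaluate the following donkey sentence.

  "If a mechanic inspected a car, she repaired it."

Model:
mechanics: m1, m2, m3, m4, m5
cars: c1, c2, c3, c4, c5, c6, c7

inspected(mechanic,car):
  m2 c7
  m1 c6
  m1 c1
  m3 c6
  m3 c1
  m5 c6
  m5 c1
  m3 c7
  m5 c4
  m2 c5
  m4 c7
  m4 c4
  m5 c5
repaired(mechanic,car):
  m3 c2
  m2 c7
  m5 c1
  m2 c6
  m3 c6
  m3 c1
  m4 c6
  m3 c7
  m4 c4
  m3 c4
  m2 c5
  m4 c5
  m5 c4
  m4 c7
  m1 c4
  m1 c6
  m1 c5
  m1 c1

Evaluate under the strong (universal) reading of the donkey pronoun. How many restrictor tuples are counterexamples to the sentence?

"it" takes "a car" as antecedent — a donkey pronoun bound across the clause boundary.
Strong reading: for every (m,c) with inspected(m,c), repaired(m,c).
Restrictor pairs: (m1,c1) ✓  (m1,c6) ✓  (m2,c5) ✓  (m2,c7) ✓  (m3,c1) ✓  (m3,c6) ✓  (m3,c7) ✓  (m4,c4) ✓  (m4,c7) ✓  (m5,c1) ✓  (m5,c4) ✓  (m5,c5) ✗  (m5,c6) ✗
Counterexamples (restrictor pairs failing the scope): 2.

2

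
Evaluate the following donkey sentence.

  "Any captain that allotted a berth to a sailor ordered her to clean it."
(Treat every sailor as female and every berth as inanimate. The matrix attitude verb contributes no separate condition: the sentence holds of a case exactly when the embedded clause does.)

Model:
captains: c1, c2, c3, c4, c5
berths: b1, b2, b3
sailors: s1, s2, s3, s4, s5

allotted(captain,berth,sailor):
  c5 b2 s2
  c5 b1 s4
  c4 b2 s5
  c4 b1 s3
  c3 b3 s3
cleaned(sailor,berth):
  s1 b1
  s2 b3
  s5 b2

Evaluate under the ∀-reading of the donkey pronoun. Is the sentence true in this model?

False

"her" takes "a sailor" as antecedent and "it" takes "a berth"; both are donkey pronouns co-varying with the restrictor.
Strong reading: for every (c,b,s) with allotted(c,b,s), cleaned(s,b).
Restrictor triples: (c3,b3,s3)→cleaned(s3,b3) ✗  (c4,b1,s3)→cleaned(s3,b1) ✗  (c4,b2,s5)→cleaned(s5,b2) ✓  (c5,b1,s4)→cleaned(s4,b1) ✗  (c5,b2,s2)→cleaned(s2,b2) ✗
Counterexample: (c3,b3,s3) — cleaned(s3,b3) does not hold.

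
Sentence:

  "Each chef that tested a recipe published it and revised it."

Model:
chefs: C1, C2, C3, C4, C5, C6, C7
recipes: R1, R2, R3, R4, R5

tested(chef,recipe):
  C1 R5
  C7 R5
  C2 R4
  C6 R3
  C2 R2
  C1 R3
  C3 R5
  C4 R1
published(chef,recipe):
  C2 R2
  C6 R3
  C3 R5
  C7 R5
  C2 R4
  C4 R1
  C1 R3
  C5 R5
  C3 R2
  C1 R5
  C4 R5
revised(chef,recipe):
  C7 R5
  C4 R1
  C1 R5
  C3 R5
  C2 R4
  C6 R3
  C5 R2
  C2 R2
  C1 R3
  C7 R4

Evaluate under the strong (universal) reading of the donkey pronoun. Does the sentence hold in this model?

True

"it" takes "a recipe" as antecedent — a donkey pronoun bound across the clause boundary.
Strong reading: for every (c,r) with tested(c,r), published(c,r) ∧ revised(c,r).
Restrictor pairs: (C1,R3) ✓  (C1,R5) ✓  (C2,R2) ✓  (C2,R4) ✓  (C3,R5) ✓  (C4,R1) ✓  (C6,R3) ✓  (C7,R5) ✓
Every restrictor pair satisfies the scope.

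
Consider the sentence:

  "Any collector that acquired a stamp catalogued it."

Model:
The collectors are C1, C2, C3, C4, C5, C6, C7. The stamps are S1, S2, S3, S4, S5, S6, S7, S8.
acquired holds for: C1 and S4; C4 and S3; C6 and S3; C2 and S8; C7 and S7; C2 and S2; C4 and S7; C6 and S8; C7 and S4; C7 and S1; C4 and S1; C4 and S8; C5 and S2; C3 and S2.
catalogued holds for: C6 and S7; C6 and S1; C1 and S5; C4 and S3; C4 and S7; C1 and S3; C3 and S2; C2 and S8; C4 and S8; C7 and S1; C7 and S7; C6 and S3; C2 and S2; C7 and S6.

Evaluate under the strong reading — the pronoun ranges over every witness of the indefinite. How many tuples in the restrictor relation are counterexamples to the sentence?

"it" takes "a stamp" as antecedent — a donkey pronoun bound across the clause boundary.
Strong reading: for every (c,s) with acquired(c,s), catalogued(c,s).
Restrictor pairs: (C1,S4) ✗  (C2,S2) ✓  (C2,S8) ✓  (C3,S2) ✓  (C4,S1) ✗  (C4,S3) ✓  (C4,S7) ✓  (C4,S8) ✓  (C5,S2) ✗  (C6,S3) ✓  (C6,S8) ✗  (C7,S1) ✓  (C7,S4) ✗  (C7,S7) ✓
Counterexamples (restrictor pairs failing the scope): 5.

5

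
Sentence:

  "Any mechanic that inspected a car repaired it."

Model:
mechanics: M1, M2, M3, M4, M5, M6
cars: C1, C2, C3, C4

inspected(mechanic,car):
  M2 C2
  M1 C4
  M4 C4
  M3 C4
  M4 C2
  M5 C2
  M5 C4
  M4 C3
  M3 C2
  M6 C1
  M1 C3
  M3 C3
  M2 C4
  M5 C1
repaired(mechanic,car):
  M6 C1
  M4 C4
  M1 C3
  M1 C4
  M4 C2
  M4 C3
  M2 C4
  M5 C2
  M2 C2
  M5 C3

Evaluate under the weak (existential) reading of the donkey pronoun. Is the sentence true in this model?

False

"it" takes "a car" as antecedent — a donkey pronoun bound across the clause boundary.
Weak reading: every mechanic m with some inspected-car has at least one inspected-car c such that repaired(m,c).
Per mechanic: M1:✓  M2:✓  M3:✗  M4:✓  M5:✓  M6:✓
M3 has no witness among its inspected-cars.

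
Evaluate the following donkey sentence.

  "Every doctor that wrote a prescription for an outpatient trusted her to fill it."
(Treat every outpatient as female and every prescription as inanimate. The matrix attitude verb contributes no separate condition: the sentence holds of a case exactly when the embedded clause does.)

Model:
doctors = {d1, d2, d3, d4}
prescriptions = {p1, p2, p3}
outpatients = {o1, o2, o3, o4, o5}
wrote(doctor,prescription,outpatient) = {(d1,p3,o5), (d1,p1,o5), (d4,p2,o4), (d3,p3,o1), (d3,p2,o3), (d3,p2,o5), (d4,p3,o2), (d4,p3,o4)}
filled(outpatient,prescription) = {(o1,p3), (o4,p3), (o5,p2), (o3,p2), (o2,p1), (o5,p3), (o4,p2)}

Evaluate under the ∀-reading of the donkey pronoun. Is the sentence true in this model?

"her" takes "an outpatient" as antecedent and "it" takes "a prescription"; both are donkey pronouns co-varying with the restrictor.
Strong reading: for every (d,p,o) with wrote(d,p,o), filled(o,p).
Restrictor triples: (d1,p1,o5)→filled(o5,p1) ✗  (d1,p3,o5)→filled(o5,p3) ✓  (d3,p2,o3)→filled(o3,p2) ✓  (d3,p2,o5)→filled(o5,p2) ✓  (d3,p3,o1)→filled(o1,p3) ✓  (d4,p2,o4)→filled(o4,p2) ✓  (d4,p3,o2)→filled(o2,p3) ✗  (d4,p3,o4)→filled(o4,p3) ✓
Counterexample: (d1,p1,o5) — filled(o5,p1) does not hold.

False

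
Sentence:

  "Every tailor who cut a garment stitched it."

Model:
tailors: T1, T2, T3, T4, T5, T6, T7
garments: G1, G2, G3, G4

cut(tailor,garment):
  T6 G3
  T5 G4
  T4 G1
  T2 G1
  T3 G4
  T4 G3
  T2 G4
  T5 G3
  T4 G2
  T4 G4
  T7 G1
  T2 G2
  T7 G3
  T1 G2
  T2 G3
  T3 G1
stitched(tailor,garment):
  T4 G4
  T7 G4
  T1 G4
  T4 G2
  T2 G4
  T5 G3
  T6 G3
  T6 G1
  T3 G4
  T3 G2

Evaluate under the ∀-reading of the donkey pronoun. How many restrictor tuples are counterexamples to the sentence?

10

"it" takes "a garment" as antecedent — a donkey pronoun bound across the clause boundary.
Strong reading: for every (t,g) with cut(t,g), stitched(t,g).
Restrictor pairs: (T1,G2) ✗  (T2,G1) ✗  (T2,G2) ✗  (T2,G3) ✗  (T2,G4) ✓  (T3,G1) ✗  (T3,G4) ✓  (T4,G1) ✗  (T4,G2) ✓  (T4,G3) ✗  (T4,G4) ✓  (T5,G3) ✓  (T5,G4) ✗  (T6,G3) ✓  (T7,G1) ✗  (T7,G3) ✗
Counterexamples (restrictor pairs failing the scope): 10.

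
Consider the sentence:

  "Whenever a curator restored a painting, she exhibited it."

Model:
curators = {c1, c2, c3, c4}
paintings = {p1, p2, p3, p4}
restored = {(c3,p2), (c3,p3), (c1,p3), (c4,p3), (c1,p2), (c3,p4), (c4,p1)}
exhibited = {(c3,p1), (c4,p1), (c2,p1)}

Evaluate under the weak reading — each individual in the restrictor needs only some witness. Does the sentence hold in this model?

"it" takes "a painting" as antecedent — a donkey pronoun bound across the clause boundary.
Weak reading: every curator c with some restored-painting has at least one restored-painting p such that exhibited(c,p).
Per curator: c1:✗  c3:✗  c4:✓
c1 has no witness among its restored-paintings.

False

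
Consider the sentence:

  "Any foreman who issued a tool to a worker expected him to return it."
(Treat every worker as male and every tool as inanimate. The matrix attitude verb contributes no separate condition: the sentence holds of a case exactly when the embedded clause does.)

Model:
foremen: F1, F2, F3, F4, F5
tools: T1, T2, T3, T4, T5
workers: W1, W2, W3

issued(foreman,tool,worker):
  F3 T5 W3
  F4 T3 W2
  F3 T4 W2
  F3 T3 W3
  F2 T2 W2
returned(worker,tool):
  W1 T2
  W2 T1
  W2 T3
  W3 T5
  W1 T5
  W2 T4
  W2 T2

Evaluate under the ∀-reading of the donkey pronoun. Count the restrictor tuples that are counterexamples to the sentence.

"him" takes "a worker" as antecedent and "it" takes "a tool"; both are donkey pronouns co-varying with the restrictor.
Strong reading: for every (f,t,w) with issued(f,t,w), returned(w,t).
Restrictor triples: (F2,T2,W2)→returned(W2,T2) ✓  (F3,T3,W3)→returned(W3,T3) ✗  (F3,T4,W2)→returned(W2,T4) ✓  (F3,T5,W3)→returned(W3,T5) ✓  (F4,T3,W2)→returned(W2,T3) ✓
Counterexamples (restrictor triples failing the scope): 1.

1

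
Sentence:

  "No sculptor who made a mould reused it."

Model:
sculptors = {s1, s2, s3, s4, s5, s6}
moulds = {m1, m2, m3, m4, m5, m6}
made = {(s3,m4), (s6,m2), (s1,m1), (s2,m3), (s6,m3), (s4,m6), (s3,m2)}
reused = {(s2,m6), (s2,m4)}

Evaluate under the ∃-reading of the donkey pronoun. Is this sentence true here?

"it" takes "a mould" as antecedent — a donkey pronoun bound across the clause boundary.
Truth condition: for no (s,m) with made(s,m) does reused(s,m) hold.
Restrictor pairs — does the scope hold? (s1,m1):fails  (s2,m3):fails  (s3,m2):fails  (s3,m4):fails  (s4,m6):fails  (s6,m2):fails  (s6,m3):fails
Scope holds for no restrictor pair, so the sentence is true.

True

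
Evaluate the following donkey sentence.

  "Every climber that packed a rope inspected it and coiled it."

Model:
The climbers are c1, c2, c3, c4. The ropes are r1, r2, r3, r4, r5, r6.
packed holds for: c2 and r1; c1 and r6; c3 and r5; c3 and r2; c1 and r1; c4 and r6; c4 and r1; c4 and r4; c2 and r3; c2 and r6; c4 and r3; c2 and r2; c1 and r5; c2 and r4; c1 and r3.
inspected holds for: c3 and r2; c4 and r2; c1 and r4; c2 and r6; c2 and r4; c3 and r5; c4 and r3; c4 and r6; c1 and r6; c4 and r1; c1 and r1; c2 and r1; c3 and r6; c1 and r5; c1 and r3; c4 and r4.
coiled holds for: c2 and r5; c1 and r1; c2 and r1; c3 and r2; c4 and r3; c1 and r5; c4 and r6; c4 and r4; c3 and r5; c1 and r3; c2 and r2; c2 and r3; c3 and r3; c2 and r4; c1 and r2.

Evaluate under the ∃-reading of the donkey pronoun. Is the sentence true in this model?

True

"it" takes "a rope" as antecedent — a donkey pronoun bound across the clause boundary.
Weak reading: every climber c with some packed-rope has at least one packed-rope r such that inspected(c,r) ∧ coiled(c,r).
Per climber: c1:✓  c2:✓  c3:✓  c4:✓
Every climber in the restrictor has a witness.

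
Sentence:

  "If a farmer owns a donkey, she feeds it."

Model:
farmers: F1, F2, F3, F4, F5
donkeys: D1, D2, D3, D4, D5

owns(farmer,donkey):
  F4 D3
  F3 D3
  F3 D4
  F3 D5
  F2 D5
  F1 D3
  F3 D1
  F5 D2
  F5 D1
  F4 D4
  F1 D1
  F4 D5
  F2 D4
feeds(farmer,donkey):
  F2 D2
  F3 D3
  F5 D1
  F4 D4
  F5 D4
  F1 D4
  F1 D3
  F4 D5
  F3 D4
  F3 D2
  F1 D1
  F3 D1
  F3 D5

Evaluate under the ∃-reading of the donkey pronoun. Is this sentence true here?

False

"it" takes "a donkey" as antecedent — a donkey pronoun bound across the clause boundary.
Weak reading: every farmer f with some owns-donkey has at least one owns-donkey d such that feeds(f,d).
Per farmer: F1:✓  F2:✗  F3:✓  F4:✓  F5:✓
F2 has no witness among its owns-donkeys.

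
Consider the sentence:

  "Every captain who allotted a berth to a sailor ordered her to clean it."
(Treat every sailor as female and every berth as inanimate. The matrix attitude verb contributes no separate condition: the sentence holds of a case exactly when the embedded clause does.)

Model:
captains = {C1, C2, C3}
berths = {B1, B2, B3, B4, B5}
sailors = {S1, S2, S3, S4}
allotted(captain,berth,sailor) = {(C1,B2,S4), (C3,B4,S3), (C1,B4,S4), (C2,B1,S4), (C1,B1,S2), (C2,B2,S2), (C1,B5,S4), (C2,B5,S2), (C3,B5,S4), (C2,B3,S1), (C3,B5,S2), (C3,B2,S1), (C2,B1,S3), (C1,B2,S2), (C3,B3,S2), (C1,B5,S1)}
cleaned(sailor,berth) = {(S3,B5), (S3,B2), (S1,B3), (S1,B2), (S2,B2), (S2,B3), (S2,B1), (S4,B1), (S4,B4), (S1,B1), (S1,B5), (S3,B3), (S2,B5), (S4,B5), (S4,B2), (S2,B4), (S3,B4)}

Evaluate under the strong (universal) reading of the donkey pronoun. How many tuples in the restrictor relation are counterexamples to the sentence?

1

"her" takes "a sailor" as antecedent and "it" takes "a berth"; both are donkey pronouns co-varying with the restrictor.
Strong reading: for every (c,b,s) with allotted(c,b,s), cleaned(s,b).
Restrictor triples: (C1,B1,S2)→cleaned(S2,B1) ✓  (C1,B2,S2)→cleaned(S2,B2) ✓  (C1,B2,S4)→cleaned(S4,B2) ✓  (C1,B4,S4)→cleaned(S4,B4) ✓  (C1,B5,S1)→cleaned(S1,B5) ✓  (C1,B5,S4)→cleaned(S4,B5) ✓  (C2,B1,S3)→cleaned(S3,B1) ✗  (C2,B1,S4)→cleaned(S4,B1) ✓  (C2,B2,S2)→cleaned(S2,B2) ✓  (C2,B3,S1)→cleaned(S1,B3) ✓  (C2,B5,S2)→cleaned(S2,B5) ✓  (C3,B2,S1)→cleaned(S1,B2) ✓  (C3,B3,S2)→cleaned(S2,B3) ✓  (C3,B4,S3)→cleaned(S3,B4) ✓  (C3,B5,S2)→cleaned(S2,B5) ✓  (C3,B5,S4)→cleaned(S4,B5) ✓
Counterexamples (restrictor triples failing the scope): 1.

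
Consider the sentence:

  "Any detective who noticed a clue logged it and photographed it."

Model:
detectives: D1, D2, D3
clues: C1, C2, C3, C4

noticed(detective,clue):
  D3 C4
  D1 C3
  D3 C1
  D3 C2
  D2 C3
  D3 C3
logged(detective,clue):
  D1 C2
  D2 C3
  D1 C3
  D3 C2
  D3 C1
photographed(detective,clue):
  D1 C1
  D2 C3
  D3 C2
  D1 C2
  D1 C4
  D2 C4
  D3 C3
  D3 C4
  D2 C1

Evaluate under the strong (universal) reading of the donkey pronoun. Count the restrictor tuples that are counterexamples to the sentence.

4

"it" takes "a clue" as antecedent — a donkey pronoun bound across the clause boundary.
Strong reading: for every (d,c) with noticed(d,c), logged(d,c) ∧ photographed(d,c).
Restrictor pairs: (D1,C3) ✗  (D2,C3) ✓  (D3,C1) ✗  (D3,C2) ✓  (D3,C3) ✗  (D3,C4) ✗
Counterexamples (restrictor pairs failing the scope): 4.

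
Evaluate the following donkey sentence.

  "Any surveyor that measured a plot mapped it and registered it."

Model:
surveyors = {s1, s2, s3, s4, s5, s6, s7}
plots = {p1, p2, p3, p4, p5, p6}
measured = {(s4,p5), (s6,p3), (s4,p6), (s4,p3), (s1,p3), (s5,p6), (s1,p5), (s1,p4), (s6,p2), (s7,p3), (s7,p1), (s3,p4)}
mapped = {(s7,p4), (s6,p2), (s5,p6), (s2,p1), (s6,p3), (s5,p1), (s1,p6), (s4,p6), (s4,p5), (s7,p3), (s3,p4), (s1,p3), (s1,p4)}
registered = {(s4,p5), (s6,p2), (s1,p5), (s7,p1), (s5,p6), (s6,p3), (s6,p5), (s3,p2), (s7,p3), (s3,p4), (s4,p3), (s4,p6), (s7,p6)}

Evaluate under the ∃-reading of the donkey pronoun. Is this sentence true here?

False

"it" takes "a plot" as antecedent — a donkey pronoun bound across the clause boundary.
Weak reading: every surveyor s with some measured-plot has at least one measured-plot p such that mapped(s,p) ∧ registered(s,p).
Per surveyor: s1:✗  s3:✓  s4:✓  s5:✓  s6:✓  s7:✓
s1 has no witness among its measured-plots.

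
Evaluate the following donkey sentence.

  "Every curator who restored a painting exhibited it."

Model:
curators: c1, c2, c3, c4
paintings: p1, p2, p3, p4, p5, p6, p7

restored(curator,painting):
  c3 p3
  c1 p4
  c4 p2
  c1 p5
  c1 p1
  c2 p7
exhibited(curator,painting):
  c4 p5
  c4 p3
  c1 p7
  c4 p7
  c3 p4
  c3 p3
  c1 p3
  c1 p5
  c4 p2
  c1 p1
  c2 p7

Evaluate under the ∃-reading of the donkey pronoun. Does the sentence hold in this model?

"it" takes "a painting" as antecedent — a donkey pronoun bound across the clause boundary.
Weak reading: every curator c with some restored-painting has at least one restored-painting p such that exhibited(c,p).
Per curator: c1:✓  c2:✓  c3:✓  c4:✓
Every curator in the restrictor has a witness.

True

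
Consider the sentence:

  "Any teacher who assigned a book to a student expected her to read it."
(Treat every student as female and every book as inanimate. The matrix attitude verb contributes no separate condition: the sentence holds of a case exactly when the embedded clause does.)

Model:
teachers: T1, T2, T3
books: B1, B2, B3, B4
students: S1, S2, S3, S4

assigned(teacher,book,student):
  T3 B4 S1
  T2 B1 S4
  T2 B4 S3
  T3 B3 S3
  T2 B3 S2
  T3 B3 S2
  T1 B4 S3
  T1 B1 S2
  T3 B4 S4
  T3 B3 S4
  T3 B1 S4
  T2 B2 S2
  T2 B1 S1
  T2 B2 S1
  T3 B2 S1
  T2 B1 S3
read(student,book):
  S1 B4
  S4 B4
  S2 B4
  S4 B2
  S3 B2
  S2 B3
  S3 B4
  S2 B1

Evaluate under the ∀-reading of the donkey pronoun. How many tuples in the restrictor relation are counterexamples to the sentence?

9

"her" takes "a student" as antecedent and "it" takes "a book"; both are donkey pronouns co-varying with the restrictor.
Strong reading: for every (t,b,s) with assigned(t,b,s), read(s,b).
Restrictor triples: (T1,B1,S2)→read(S2,B1) ✓  (T1,B4,S3)→read(S3,B4) ✓  (T2,B1,S1)→read(S1,B1) ✗  (T2,B1,S3)→read(S3,B1) ✗  (T2,B1,S4)→read(S4,B1) ✗  (T2,B2,S1)→read(S1,B2) ✗  (T2,B2,S2)→read(S2,B2) ✗  (T2,B3,S2)→read(S2,B3) ✓  (T2,B4,S3)→read(S3,B4) ✓  (T3,B1,S4)→read(S4,B1) ✗  (T3,B2,S1)→read(S1,B2) ✗  (T3,B3,S2)→read(S2,B3) ✓  (T3,B3,S3)→read(S3,B3) ✗  (T3,B3,S4)→read(S4,B3) ✗  (T3,B4,S1)→read(S1,B4) ✓  (T3,B4,S4)→read(S4,B4) ✓
Counterexamples (restrictor triples failing the scope): 9.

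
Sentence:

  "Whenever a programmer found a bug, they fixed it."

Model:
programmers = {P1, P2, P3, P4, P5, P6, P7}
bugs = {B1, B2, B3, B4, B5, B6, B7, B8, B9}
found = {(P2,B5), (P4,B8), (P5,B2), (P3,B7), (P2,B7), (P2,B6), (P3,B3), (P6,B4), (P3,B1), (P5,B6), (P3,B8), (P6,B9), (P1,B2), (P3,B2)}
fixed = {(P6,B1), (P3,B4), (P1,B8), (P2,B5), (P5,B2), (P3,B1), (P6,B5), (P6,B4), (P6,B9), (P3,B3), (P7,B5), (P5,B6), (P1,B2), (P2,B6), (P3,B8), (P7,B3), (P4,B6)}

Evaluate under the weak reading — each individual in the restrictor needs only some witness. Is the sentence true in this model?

"it" takes "a bug" as antecedent — a donkey pronoun bound across the clause boundary.
Weak reading: every programmer p with some found-bug has at least one found-bug b such that fixed(p,b).
Per programmer: P1:✓  P2:✓  P3:✓  P4:✗  P5:✓  P6:✓
P4 has no witness among its found-bugs.

False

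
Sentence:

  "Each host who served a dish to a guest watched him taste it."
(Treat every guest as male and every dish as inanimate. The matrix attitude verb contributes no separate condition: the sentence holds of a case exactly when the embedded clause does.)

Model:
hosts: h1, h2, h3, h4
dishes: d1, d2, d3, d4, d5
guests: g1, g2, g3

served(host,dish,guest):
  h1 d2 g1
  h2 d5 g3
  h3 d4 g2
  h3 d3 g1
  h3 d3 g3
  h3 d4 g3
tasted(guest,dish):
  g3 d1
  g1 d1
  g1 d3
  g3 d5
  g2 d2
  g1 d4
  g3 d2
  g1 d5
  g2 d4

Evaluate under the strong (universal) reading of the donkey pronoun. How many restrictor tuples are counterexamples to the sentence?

"him" takes "a guest" as antecedent and "it" takes "a dish"; both are donkey pronouns co-varying with the restrictor.
Strong reading: for every (h,d,g) with served(h,d,g), tasted(g,d).
Restrictor triples: (h1,d2,g1)→tasted(g1,d2) ✗  (h2,d5,g3)→tasted(g3,d5) ✓  (h3,d3,g1)→tasted(g1,d3) ✓  (h3,d3,g3)→tasted(g3,d3) ✗  (h3,d4,g2)→tasted(g2,d4) ✓  (h3,d4,g3)→tasted(g3,d4) ✗
Counterexamples (restrictor triples failing the scope): 3.

3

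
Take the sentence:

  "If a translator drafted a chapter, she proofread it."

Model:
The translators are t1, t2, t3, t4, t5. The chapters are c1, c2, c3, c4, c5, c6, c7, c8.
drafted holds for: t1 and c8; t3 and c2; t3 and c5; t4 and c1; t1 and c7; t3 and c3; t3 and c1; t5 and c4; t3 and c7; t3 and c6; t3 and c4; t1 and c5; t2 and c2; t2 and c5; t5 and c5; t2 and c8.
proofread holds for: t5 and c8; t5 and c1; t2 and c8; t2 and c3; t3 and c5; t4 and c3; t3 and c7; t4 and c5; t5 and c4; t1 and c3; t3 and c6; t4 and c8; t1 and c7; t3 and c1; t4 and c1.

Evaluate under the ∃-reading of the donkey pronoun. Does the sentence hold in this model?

"it" takes "a chapter" as antecedent — a donkey pronoun bound across the clause boundary.
Weak reading: every translator t with some drafted-chapter has at least one drafted-chapter c such that proofread(t,c).
Per translator: t1:✓  t2:✓  t3:✓  t4:✓  t5:✓
Every translator in the restrictor has a witness.

True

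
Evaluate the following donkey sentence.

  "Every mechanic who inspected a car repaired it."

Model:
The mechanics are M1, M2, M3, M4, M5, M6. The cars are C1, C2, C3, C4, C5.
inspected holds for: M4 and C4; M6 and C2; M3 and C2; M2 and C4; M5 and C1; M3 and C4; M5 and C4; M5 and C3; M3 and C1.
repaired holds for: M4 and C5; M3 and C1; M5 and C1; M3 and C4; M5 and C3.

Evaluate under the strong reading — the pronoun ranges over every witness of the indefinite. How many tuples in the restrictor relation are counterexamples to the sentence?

"it" takes "a car" as antecedent — a donkey pronoun bound across the clause boundary.
Strong reading: for every (m,c) with inspected(m,c), repaired(m,c).
Restrictor pairs: (M2,C4) ✗  (M3,C1) ✓  (M3,C2) ✗  (M3,C4) ✓  (M4,C4) ✗  (M5,C1) ✓  (M5,C3) ✓  (M5,C4) ✗  (M6,C2) ✗
Counterexamples (restrictor pairs failing the scope): 5.

5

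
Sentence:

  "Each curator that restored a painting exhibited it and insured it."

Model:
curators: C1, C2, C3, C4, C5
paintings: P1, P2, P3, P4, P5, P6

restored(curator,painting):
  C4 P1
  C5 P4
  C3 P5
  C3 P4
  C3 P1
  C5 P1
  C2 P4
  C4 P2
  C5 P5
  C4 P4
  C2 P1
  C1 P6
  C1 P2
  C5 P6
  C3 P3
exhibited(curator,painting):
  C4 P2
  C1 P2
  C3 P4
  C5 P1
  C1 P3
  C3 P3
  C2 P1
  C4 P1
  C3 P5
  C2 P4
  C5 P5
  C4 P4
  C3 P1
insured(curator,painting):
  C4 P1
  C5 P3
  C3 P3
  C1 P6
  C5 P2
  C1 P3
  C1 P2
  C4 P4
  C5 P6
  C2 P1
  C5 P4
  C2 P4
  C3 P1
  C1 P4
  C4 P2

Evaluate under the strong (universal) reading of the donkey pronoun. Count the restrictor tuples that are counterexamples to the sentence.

7

"it" takes "a painting" as antecedent — a donkey pronoun bound across the clause boundary.
Strong reading: for every (c,p) with restored(c,p), exhibited(c,p) ∧ insured(c,p).
Restrictor pairs: (C1,P2) ✓  (C1,P6) ✗  (C2,P1) ✓  (C2,P4) ✓  (C3,P1) ✓  (C3,P3) ✓  (C3,P4) ✗  (C3,P5) ✗  (C4,P1) ✓  (C4,P2) ✓  (C4,P4) ✓  (C5,P1) ✗  (C5,P4) ✗  (C5,P5) ✗  (C5,P6) ✗
Counterexamples (restrictor pairs failing the scope): 7.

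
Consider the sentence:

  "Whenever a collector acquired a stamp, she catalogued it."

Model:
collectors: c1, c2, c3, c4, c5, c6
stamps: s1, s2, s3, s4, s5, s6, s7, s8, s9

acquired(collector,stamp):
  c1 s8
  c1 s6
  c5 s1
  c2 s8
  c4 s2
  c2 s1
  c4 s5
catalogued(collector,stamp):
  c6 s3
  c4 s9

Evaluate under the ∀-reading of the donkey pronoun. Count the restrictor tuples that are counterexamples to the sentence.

"it" takes "a stamp" as antecedent — a donkey pronoun bound across the clause boundary.
Strong reading: for every (c,s) with acquired(c,s), catalogued(c,s).
Restrictor pairs: (c1,s6) ✗  (c1,s8) ✗  (c2,s1) ✗  (c2,s8) ✗  (c4,s2) ✗  (c4,s5) ✗  (c5,s1) ✗
Counterexamples (restrictor pairs failing the scope): 7.

7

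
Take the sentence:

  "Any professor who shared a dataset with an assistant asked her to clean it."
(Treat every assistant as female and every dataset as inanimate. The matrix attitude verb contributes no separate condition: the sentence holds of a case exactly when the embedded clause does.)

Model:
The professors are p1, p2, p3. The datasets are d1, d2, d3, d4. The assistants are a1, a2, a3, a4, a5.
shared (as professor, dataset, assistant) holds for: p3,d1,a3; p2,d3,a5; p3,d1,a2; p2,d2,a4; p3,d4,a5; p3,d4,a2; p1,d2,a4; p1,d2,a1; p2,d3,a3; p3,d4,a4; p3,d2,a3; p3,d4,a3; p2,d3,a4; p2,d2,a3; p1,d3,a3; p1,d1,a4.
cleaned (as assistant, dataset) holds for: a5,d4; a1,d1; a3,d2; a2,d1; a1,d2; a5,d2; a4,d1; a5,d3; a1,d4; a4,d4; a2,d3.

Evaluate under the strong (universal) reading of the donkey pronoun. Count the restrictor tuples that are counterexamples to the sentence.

"her" takes "an assistant" as antecedent and "it" takes "a dataset"; both are donkey pronouns co-varying with the restrictor.
Strong reading: for every (p,d,a) with shared(p,d,a), cleaned(a,d).
Restrictor triples: (p1,d1,a4)→cleaned(a4,d1) ✓  (p1,d2,a1)→cleaned(a1,d2) ✓  (p1,d2,a4)→cleaned(a4,d2) ✗  (p1,d3,a3)→cleaned(a3,d3) ✗  (p2,d2,a3)→cleaned(a3,d2) ✓  (p2,d2,a4)→cleaned(a4,d2) ✗  (p2,d3,a3)→cleaned(a3,d3) ✗  (p2,d3,a4)→cleaned(a4,d3) ✗  (p2,d3,a5)→cleaned(a5,d3) ✓  (p3,d1,a2)→cleaned(a2,d1) ✓  (p3,d1,a3)→cleaned(a3,d1) ✗  (p3,d2,a3)→cleaned(a3,d2) ✓  (p3,d4,a2)→cleaned(a2,d4) ✗  (p3,d4,a3)→cleaned(a3,d4) ✗  (p3,d4,a4)→cleaned(a4,d4) ✓  (p3,d4,a5)→cleaned(a5,d4) ✓
Counterexamples (restrictor triples failing the scope): 8.

8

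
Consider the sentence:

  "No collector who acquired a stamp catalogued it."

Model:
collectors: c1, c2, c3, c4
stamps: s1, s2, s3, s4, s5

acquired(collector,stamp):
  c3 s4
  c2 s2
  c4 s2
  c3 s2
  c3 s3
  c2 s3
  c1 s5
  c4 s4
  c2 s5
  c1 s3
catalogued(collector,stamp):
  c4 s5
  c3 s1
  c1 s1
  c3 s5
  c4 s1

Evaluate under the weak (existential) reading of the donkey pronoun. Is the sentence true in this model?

"it" takes "a stamp" as antecedent — a donkey pronoun bound across the clause boundary.
Truth condition: for no (c,s) with acquired(c,s) does catalogued(c,s) hold.
Restrictor pairs — does the scope hold? (c1,s3):fails  (c1,s5):fails  (c2,s2):fails  (c2,s3):fails  (c2,s5):fails  (c3,s2):fails  (c3,s3):fails  (c3,s4):fails  (c4,s2):fails  (c4,s4):fails
Scope holds for no restrictor pair, so the sentence is true.

True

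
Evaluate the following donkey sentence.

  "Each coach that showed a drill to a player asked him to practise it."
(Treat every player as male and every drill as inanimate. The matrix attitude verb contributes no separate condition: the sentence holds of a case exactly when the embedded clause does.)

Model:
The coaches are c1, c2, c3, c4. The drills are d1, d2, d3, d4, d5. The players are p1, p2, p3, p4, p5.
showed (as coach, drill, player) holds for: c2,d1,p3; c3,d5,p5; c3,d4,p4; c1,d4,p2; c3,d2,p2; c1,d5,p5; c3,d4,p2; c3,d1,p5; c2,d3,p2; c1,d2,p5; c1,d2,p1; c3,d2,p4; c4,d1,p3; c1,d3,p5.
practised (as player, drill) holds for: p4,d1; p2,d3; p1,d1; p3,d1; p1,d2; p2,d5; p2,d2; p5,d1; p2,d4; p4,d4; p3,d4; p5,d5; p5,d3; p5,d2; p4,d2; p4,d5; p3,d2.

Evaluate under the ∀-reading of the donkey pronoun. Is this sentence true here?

True

"him" takes "a player" as antecedent and "it" takes "a drill"; both are donkey pronouns co-varying with the restrictor.
Strong reading: for every (c,d,p) with showed(c,d,p), practised(p,d).
Restrictor triples: (c1,d2,p1)→practised(p1,d2) ✓  (c1,d2,p5)→practised(p5,d2) ✓  (c1,d3,p5)→practised(p5,d3) ✓  (c1,d4,p2)→practised(p2,d4) ✓  (c1,d5,p5)→practised(p5,d5) ✓  (c2,d1,p3)→practised(p3,d1) ✓  (c2,d3,p2)→practised(p2,d3) ✓  (c3,d1,p5)→practised(p5,d1) ✓  (c3,d2,p2)→practised(p2,d2) ✓  (c3,d2,p4)→practised(p4,d2) ✓  (c3,d4,p2)→practised(p2,d4) ✓  (c3,d4,p4)→practised(p4,d4) ✓  (c3,d5,p5)→practised(p5,d5) ✓  (c4,d1,p3)→practised(p3,d1) ✓
Every restrictor triple satisfies the scope.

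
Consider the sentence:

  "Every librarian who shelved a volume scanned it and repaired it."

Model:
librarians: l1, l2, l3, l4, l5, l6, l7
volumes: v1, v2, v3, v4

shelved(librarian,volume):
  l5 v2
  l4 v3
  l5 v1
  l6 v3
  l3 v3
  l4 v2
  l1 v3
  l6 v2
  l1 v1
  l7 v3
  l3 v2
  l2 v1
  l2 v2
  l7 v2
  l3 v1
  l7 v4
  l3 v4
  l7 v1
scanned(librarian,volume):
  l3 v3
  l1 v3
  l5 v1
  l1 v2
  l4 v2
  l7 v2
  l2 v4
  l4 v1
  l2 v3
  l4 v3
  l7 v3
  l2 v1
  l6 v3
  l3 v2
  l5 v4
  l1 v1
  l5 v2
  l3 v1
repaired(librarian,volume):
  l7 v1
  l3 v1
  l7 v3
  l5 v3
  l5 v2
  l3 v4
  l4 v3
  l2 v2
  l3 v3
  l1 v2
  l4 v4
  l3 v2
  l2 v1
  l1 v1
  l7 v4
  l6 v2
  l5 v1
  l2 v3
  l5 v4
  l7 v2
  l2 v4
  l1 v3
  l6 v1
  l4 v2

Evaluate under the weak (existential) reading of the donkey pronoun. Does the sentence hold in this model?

False

"it" takes "a volume" as antecedent — a donkey pronoun bound across the clause boundary.
Weak reading: every librarian l with some shelved-volume has at least one shelved-volume v such that scanned(l,v) ∧ repaired(l,v).
Per librarian: l1:✓  l2:✓  l3:✓  l4:✓  l5:✓  l6:✗  l7:✓
l6 has no witness among its shelved-volumes.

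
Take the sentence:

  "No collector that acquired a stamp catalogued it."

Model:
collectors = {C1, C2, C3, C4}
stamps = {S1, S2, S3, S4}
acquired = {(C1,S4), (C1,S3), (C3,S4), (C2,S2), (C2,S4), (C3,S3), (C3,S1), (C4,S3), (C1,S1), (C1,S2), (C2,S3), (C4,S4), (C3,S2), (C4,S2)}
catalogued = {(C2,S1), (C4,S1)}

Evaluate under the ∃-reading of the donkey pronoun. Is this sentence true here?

"it" takes "a stamp" as antecedent — a donkey pronoun bound across the clause boundary.
Truth condition: for no (c,s) with acquired(c,s) does catalogued(c,s) hold.
Restrictor pairs — does the scope hold? (C1,S1):fails  (C1,S2):fails  (C1,S3):fails  (C1,S4):fails  (C2,S2):fails  (C2,S3):fails  (C2,S4):fails  (C3,S1):fails  (C3,S2):fails  (C3,S3):fails  (C3,S4):fails  (C4,S2):fails  (C4,S3):fails  (C4,S4):fails
Scope holds for no restrictor pair, so the sentence is true.

True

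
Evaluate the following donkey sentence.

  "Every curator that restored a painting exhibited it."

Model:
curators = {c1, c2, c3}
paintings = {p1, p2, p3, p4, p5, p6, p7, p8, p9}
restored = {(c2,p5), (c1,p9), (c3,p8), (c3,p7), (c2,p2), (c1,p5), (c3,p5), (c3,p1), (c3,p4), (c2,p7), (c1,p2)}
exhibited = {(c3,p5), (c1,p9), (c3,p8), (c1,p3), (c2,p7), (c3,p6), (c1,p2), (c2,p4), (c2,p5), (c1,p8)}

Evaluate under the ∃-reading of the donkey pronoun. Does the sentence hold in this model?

"it" takes "a painting" as antecedent — a donkey pronoun bound across the clause boundary.
Weak reading: every curator c with some restored-painting has at least one restored-painting p such that exhibited(c,p).
Per curator: c1:✓  c2:✓  c3:✓
Every curator in the restrictor has a witness.

True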